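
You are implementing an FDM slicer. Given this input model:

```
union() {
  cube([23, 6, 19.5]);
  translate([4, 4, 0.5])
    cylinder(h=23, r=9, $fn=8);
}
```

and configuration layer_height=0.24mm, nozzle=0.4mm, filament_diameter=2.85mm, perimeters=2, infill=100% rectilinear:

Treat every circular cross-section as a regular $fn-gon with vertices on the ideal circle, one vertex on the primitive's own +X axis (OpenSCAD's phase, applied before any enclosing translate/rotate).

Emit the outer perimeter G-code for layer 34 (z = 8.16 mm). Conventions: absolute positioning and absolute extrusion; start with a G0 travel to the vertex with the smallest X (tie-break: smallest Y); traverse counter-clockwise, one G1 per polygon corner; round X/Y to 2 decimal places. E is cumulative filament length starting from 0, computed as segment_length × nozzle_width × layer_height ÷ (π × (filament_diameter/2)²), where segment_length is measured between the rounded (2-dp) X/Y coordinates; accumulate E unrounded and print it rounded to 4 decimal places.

At z = 8.16 mm: the 23×6 cube contributes its full rectangle; the r=9 cylinder at (4, 4) contributes a regular 8-gon of circumradius 9; Merging all regions: the regions partially overlap (shared area 73.86 mm²), so overlapping operands fuse into one piece — 1 connected region. The outline is a single polygon with 11 vertices. Extrusion per mm of travel: 0.4 × 0.24 / (π × 1.425²) = 0.015048. Accumulating E over each segment gives final E = 1.1600.

G0 X-5.00 Y4.00 Z8.16
G1 X-2.36 Y-2.36 E0.1036
G1 X4.00 Y-5.00 E0.2073
G1 X10.36 Y-2.36 E0.3109
G1 X11.34 Y0.00 E0.3493
G1 X23.00 Y0.00 E0.5248
G1 X23.00 Y6.00 E0.6151
G1 X12.17 Y6.00 E0.7781
G1 X10.36 Y10.36 E0.8491
G1 X4.00 Y13.00 E0.9527
G1 X-2.36 Y10.36 E1.0564
G1 X-5.00 Y4.00 E1.1600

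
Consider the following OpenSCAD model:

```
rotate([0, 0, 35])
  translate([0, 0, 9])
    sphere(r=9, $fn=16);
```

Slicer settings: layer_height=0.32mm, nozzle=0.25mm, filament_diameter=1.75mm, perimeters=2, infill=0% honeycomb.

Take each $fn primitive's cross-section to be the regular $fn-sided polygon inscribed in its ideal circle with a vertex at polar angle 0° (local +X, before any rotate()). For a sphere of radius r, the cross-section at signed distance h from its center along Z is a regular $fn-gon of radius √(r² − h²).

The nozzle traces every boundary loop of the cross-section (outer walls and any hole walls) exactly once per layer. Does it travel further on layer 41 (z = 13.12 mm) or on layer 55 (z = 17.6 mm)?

Layer 41 (z = 13.12): the sphere: section is a regular 16-gon, circumradius = √(r²−h²) = √(9²−4.12²) = 8.002 (perimeter = 2·16·8.002·sin(180°/16) = 49.95 mm); (whole slice rotated 35° about Z — lengths, areas and connectivity unchanged). So its perimeter = 49.95 mm. Layer 55 (z = 17.6): the sphere: section is a regular 16-gon, circumradius = √(r²−h²) = √(9²−8.6²) = 2.653 (perimeter = 2·16·2.653·sin(180°/16) = 16.56 mm); (whole slice rotated 35° about Z — lengths, areas and connectivity unchanged). So its perimeter = 16.56 mm. Layer 41 is larger (49.95 vs 16.56 mm).

layer 41 (z = 13.12 mm)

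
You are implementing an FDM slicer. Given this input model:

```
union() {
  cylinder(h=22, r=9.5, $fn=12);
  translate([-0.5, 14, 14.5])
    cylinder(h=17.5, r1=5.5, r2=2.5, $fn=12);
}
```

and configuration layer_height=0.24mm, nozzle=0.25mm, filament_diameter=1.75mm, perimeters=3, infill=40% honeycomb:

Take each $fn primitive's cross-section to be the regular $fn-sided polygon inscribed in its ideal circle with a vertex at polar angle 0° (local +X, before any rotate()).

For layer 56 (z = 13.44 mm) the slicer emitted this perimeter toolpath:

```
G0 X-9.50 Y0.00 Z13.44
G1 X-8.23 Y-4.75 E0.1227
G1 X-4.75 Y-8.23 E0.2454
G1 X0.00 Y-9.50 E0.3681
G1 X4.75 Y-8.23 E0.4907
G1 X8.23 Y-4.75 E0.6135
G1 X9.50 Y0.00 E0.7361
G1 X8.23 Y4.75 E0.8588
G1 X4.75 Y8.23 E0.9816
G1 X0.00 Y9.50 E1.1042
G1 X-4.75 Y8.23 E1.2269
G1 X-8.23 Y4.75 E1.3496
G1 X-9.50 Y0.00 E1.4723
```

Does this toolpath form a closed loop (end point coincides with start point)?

yes

Start point (G0): (-9.50, 0.00). End point (last G1): the path returns to the start — closed.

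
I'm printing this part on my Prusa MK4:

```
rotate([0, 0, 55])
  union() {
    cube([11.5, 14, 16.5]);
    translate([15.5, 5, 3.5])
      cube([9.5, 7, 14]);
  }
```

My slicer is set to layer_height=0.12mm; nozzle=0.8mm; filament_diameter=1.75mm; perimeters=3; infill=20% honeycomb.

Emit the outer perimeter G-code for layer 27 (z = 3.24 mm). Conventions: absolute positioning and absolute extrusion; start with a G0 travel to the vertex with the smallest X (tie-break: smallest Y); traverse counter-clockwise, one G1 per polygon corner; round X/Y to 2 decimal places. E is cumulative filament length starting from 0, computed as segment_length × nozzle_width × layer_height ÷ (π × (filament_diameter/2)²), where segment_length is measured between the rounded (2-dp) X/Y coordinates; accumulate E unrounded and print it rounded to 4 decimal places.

At z = 3.24 mm: the cube is present — its section is the full 11.5×14 rectangle; the cube at (15.5, 5) does not reach this height (z outside [3.5, 17.5]); Merging all regions: only the 11.5×14 cube is present, so the union is just that shape — 1 connected region; (rotated 55° about Z; rotation is an isometry so areas/perimeters/island counts are preserved). The outline is a single polygon with 4 vertices. Extrusion per mm of travel: 0.8 × 0.12 / (π × 0.875²) = 0.039912. Accumulating E over each segment gives final E = 2.0358.

G0 X-11.47 Y8.03 Z3.24
G1 X0.00 Y0.00 E0.5588
G1 X6.60 Y9.42 E1.0179
G1 X-4.87 Y17.45 E1.5767
G1 X-11.47 Y8.03 E2.0358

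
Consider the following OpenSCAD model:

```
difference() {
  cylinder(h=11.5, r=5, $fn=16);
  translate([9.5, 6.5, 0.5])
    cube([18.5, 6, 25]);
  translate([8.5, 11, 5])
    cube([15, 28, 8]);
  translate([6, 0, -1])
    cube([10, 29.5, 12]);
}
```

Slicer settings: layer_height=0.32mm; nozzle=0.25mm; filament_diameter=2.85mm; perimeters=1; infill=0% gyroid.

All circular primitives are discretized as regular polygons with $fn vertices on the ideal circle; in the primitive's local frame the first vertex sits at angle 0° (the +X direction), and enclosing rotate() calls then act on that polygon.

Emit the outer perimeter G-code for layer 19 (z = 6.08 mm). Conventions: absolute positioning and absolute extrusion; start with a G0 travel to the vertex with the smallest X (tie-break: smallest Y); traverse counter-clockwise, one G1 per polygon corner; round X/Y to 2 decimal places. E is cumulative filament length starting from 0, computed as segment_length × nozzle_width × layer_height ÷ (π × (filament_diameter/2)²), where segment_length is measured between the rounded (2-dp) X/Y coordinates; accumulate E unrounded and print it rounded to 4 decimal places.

G0 X-5.00 Y0.00 Z6.08
G1 X-4.62 Y-1.91 E0.0244
G1 X-3.54 Y-3.54 E0.0489
G1 X-1.91 Y-4.62 E0.0735
G1 X0.00 Y-5.00 E0.0979
G1 X1.91 Y-4.62 E0.1223
G1 X3.54 Y-3.54 E0.1468
G1 X4.62 Y-1.91 E0.1713
G1 X5.00 Y0.00 E0.1958
G1 X4.62 Y1.91 E0.2202
G1 X3.54 Y3.54 E0.2447
G1 X1.91 Y4.62 E0.2692
G1 X0.00 Y5.00 E0.2937
G1 X-1.91 Y4.62 E0.3181
G1 X-3.54 Y3.54 E0.3426
G1 X-4.62 Y1.91 E0.3671
G1 X-5.00 Y0.00 E0.3915

At z = 6.08 mm: the r=5 cylinder gives a regular 16-gon of circumradius 5 (constant along its height); the 18.5×6 cube at (9.5, 6.5) contributes its full rectangle; the 15×28 cube at (8.5, 11) contributes its full rectangle; the cube at (6, 0) (footprint 10×29.5) is included at this height; Taking the first minus the rest: starting from the r=5 cylinder, the 18.5×6 cube at (9.5, 6.5) misses the remaining region (no effect); the 15×28 cube at (8.5, 11) misses the remaining region (no effect); the 10×29.5 cube at (6, 0) misses the remaining region (no effect) — 1 connected region. The outline is a single polygon with 16 vertices. Extrusion per mm of travel: 0.25 × 0.32 / (π × 1.425²) = 0.012540. Accumulating E over each segment gives final E = 0.3915.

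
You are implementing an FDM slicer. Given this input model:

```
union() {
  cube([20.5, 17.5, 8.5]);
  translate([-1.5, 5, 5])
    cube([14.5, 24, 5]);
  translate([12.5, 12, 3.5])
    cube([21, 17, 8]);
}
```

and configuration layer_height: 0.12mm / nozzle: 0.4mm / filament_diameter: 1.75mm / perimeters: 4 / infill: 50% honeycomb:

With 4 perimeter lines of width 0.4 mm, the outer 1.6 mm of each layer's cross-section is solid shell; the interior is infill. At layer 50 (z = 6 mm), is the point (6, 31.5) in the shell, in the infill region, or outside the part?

At z = 6 mm: the cube (footprint 20.5×17.5) is included at this height; the 14.5×24 cube at (-1.5, 5) contributes its full rectangle; the cube at (12.5, 12) (footprint 21×17) is included at this height; Merging all regions: the regions partially overlap (shared area 212.25 mm²), so overlapping operands fuse into one piece — 1 connected region. Overall, the cross-section is a single solid region. The nearest boundary edge runs (-1.50, 29.00)→(12.50, 29.00); distance from the point to it = 2.50 mm. The point is not inside any of the regions above, so it lies outside the cross-section (2.50 mm from the nearest boundary).

outside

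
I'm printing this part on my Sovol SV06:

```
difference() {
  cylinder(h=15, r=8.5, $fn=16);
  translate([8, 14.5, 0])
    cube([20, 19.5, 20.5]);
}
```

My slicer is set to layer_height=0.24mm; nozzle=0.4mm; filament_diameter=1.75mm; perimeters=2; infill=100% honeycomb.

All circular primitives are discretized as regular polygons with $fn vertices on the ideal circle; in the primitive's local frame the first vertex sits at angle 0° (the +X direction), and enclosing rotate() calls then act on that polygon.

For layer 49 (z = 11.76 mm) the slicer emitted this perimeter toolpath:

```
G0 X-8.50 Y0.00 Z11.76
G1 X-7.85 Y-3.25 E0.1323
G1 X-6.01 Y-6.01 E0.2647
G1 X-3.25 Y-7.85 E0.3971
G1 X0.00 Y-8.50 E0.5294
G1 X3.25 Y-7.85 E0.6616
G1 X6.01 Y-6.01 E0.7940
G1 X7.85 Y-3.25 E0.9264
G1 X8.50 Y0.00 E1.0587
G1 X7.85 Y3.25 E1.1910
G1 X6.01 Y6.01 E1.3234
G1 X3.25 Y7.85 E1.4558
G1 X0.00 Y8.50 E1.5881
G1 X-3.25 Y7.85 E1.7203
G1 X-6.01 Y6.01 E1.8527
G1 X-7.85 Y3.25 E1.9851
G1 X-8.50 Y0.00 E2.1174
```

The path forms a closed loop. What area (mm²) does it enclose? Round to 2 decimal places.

Apply the shoelace formula to the sequence of (X, Y) vertices; enclosed area = 221.08 mm².

221.08 mm²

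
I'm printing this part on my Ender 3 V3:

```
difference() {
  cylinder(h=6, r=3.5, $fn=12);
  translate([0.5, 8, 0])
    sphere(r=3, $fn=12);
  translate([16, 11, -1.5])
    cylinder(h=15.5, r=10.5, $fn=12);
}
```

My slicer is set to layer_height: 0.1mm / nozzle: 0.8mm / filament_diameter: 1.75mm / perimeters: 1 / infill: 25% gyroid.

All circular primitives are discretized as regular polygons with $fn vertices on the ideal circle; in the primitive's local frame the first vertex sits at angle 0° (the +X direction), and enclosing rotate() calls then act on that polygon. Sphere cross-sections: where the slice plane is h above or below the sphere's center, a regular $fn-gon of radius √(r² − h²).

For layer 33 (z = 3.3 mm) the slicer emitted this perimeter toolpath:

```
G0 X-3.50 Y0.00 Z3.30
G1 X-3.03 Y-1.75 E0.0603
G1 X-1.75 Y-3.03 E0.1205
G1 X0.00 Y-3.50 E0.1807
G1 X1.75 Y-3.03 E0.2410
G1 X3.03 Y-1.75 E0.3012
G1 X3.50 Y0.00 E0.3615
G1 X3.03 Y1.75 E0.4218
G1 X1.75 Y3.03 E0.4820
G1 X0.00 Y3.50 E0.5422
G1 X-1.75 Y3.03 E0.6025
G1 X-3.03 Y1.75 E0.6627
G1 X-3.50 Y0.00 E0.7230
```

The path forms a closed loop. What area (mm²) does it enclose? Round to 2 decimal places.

Apply the shoelace formula to the sequence of (X, Y) vertices; enclosed area = 36.74 mm².

36.74 mm²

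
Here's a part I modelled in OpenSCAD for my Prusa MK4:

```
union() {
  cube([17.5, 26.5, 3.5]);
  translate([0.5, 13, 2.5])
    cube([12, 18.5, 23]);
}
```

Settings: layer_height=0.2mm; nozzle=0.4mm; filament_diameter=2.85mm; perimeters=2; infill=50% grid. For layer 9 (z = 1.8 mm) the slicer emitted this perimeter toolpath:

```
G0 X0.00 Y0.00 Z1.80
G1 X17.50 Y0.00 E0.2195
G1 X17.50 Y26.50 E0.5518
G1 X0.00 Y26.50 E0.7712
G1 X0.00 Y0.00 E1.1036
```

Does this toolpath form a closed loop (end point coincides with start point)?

yes

Start point (G0): (0.00, 0.00). End point (last G1): the path returns to the start — closed.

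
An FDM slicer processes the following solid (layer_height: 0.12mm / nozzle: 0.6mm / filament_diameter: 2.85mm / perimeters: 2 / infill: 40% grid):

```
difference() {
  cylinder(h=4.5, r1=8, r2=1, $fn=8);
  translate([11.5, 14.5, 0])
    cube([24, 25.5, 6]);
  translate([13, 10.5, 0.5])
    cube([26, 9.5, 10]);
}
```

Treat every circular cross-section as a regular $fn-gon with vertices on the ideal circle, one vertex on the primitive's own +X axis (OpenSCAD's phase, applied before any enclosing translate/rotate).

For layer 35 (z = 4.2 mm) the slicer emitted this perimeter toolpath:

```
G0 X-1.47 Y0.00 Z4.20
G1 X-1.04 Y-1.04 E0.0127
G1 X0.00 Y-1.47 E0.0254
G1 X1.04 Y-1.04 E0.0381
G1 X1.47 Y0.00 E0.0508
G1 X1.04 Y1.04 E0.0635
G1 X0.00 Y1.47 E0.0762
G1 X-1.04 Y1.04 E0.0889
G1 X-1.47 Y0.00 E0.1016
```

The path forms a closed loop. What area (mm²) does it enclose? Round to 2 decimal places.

Apply the shoelace formula to the sequence of (X, Y) vertices; enclosed area = 6.12 mm².

6.12 mm²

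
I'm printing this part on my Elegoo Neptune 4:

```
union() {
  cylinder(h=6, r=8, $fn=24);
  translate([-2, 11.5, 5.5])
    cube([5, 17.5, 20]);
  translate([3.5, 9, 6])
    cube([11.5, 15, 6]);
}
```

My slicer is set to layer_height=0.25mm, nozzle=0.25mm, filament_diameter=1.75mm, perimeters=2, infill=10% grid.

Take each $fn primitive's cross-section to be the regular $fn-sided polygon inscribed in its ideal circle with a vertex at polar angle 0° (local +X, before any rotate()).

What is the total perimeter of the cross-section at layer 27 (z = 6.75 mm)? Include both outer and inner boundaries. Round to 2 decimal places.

98.00 mm

At z = 6.75 mm: the cylinder does not reach this height (z outside [0, 6]); the cube at (-2, 11.5) is present — its section is the full 5×17.5 rectangle (perimeter 45.00 mm); the cube at (3.5, 9) (footprint 11.5×15) is included at this height (perimeter 53.00 mm); Taking the union: the 2 present regions are separate (no shared area or edge), so areas and boundary lengths simply add and each stays a separate island — boundary = 98.00 mm. Overall, the cross-section has 2 separate islands. Total boundary length (outer) = 98.00 mm.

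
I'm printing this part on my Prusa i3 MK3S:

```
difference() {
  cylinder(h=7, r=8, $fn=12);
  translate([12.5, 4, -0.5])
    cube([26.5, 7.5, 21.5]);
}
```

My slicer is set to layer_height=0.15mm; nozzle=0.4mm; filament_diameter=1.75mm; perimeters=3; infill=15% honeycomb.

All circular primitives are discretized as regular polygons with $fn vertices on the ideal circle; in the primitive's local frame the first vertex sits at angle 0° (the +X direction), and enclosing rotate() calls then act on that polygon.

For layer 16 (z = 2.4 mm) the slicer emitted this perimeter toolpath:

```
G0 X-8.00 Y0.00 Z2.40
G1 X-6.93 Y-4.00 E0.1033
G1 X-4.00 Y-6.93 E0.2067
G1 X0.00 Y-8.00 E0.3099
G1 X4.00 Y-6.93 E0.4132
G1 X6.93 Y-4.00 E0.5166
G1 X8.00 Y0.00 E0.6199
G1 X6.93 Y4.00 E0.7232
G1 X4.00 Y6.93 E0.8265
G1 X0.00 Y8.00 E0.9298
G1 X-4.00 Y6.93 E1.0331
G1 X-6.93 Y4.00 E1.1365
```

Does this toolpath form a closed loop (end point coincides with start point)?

no

Start point (G0): (-8.00, 0.00). End point (last G1): the path does not return to the start — open.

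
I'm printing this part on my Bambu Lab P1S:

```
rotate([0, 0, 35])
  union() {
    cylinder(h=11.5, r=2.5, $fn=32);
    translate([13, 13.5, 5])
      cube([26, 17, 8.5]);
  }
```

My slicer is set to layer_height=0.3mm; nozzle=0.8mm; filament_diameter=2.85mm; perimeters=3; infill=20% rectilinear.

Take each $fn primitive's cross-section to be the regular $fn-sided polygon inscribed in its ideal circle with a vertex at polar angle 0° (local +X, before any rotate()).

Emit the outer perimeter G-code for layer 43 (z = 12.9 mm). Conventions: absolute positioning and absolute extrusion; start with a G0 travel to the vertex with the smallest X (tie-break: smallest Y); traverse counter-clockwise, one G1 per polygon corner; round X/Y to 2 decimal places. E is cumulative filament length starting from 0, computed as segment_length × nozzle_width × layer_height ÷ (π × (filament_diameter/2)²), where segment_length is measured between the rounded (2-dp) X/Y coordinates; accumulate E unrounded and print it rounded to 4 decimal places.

G0 X-6.85 Y32.44 Z12.90
G1 X2.91 Y18.52 E0.6396
G1 X24.20 Y33.43 E1.6174
G1 X14.45 Y47.35 E2.2568
G1 X-6.85 Y32.44 E3.2349

At z = 12.9 mm: the cylinder is not intersected at this z (z outside [0, 11.5]); the 26×17 cube at (13, 13.5) contributes its full rectangle; Combining (union): only the 26×17 cube at (13, 13.5) is present, so the union is just that shape — 1 connected region; (rotated 35° about Z; rotation is an isometry so areas/perimeters/island counts are preserved). The outline is a single polygon with 4 vertices. Extrusion per mm of travel: 0.8 × 0.3 / (π × 1.425²) = 0.037621. Accumulating E over each segment gives final E = 3.2349.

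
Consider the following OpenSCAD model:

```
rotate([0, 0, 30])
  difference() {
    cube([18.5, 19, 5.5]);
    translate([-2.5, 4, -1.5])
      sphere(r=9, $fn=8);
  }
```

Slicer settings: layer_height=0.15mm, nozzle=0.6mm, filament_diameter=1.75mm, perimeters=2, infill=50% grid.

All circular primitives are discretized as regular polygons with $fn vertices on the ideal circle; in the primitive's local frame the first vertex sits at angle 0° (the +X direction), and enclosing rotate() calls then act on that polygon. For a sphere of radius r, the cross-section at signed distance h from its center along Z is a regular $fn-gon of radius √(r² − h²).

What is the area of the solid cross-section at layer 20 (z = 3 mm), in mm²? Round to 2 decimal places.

308.87 mm²

At z = 3 mm: the cube (footprint 18.5×19) is included at this height (area 351.50 mm²); the sphere at (-2.5, 4): section is a regular 8-gon, circumradius = √(r²−h²) = √(9²−4.5²) = 7.794 (area = (8/2)·7.794²·sin(360°/8) = 171.83 mm²); Taking the first minus the rest: starting from the 18.5×19 cube (351.50 mm²), the r=9 sphere at (-2.5, 4) partially overlaps it — only the 42.63 mm² overlap (of its 171.83 mm²) is removed, clipping the outline — area = 308.87 mm²; (rotated 30° about Z; rotation is an isometry so areas/perimeters/island counts are preserved). Overall, the cross-section is a single solid region. Net area = 308.87 mm².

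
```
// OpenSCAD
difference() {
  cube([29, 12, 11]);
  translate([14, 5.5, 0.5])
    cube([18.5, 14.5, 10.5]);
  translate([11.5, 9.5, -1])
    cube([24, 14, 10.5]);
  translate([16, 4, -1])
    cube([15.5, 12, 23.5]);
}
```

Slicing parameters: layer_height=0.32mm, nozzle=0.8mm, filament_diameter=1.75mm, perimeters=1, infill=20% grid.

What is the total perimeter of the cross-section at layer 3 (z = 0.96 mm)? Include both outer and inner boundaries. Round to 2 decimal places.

82.00 mm

At z = 0.96 mm: the 29×12 cube contributes its full rectangle (perimeter 82.00 mm); the cube at (14, 5.5) (footprint 18.5×14.5) is included at this height (perimeter 66.00 mm); the cube at (11.5, 9.5) (footprint 24×14) is included at this height (perimeter 76.00 mm); the cube at (16, 4) is present — its section is the full 15.5×12 rectangle (perimeter 55.00 mm); Taking the first minus the rest: starting from the 29×12 cube, the 18.5×14.5 cube at (14, 5.5) partially overlaps it — only the 97.50 mm² overlap (of its 268.25 mm²) is removed, clipping the outline; the 24×14 cube at (11.5, 9.5) partially overlaps it — only the 6.25 mm² overlap (of its 336.00 mm²) is removed, clipping the outline; the 15.5×12 cube at (16, 4) partially overlaps it — only the 19.50 mm² overlap (of its 186.00 mm²) is removed, clipping the outline — boundary = 82.00 mm. Overall, the cross-section is a single solid region. Total boundary length (outer) = 82.00 mm.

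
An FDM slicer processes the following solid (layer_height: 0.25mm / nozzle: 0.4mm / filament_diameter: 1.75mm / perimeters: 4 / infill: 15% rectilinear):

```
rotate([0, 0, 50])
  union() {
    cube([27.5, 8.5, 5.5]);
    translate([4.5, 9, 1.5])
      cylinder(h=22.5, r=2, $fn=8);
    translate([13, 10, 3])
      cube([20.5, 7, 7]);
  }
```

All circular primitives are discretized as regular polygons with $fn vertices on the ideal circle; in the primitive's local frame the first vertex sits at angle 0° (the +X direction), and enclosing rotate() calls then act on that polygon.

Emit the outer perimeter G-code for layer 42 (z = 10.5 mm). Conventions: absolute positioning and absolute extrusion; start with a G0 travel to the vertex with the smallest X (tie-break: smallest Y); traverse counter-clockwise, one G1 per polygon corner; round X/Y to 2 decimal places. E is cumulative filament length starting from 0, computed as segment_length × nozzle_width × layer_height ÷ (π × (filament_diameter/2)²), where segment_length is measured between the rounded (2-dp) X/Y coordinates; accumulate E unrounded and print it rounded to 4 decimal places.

At z = 10.5 mm: the cube is absent (z outside [0, 5.5]); the cylinder at (4.5, 9): section is a regular 8-gon, circumradius r=2; the cube at (13, 10) is absent (z outside [3, 10]); Combining (union): only the r=2 cylinder at (4.5, 9) is present, so the union is just that shape — 1 connected region; (rotated 50° about Z; rotation is an isometry so areas/perimeters/island counts are preserved). The outline is a single polygon with 8 vertices. Extrusion per mm of travel: 0.4 × 0.25 / (π × 0.875²) = 0.041575. Accumulating E over each segment gives final E = 0.5086.

G0 X-5.99 Y9.06 Z10.50
G1 X-5.29 Y7.70 E0.0636
G1 X-3.83 Y7.24 E0.1272
G1 X-2.47 Y7.95 E0.1910
G1 X-2.01 Y9.41 E0.2547
G1 X-2.72 Y10.76 E0.3181
G1 X-4.18 Y11.22 E0.3817
G1 X-5.53 Y10.52 E0.4449
G1 X-5.99 Y9.06 E0.5086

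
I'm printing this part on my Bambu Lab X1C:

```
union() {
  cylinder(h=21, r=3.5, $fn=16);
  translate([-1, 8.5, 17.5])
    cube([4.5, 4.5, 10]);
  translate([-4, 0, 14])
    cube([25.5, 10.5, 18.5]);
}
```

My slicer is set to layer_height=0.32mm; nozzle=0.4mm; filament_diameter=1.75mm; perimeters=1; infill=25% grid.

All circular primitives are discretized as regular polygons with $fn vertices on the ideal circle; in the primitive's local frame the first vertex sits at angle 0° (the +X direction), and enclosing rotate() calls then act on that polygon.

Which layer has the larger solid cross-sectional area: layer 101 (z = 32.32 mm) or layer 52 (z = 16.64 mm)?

Layer 101 (z = 32.32): the cylinder is absent (z outside [0, 21]); the cube at (-1, 8.5) is absent (z outside [17.5, 27.5]); the 25.5×10.5 cube at (-4, 0) contributes its full rectangle (area 267.75 mm²); Combining (union): only the 25.5×10.5 cube at (-4, 0) is present, so the union is just that shape — area = 267.75 mm². So its area = 267.75 mm². Layer 52 (z = 16.64): the cylinder: section is a regular 16-gon, circumradius r=3.5 (area = (16/2)·3.500²·sin(360°/16) = 37.50 mm²); the cube at (-1, 8.5) does not reach this height (z outside [17.5, 27.5]); the cube at (-4, 0) is present — its section is the full 25.5×10.5 rectangle (area 267.75 mm²); Merging all regions: the regions partially overlap — summed areas 305.25 mm² minus the doubly-counted overlap 18.75 mm² gives 286.50 mm² — area = 286.50 mm². So its area = 286.50 mm². Layer 52 is larger (286.50 vs 267.75 mm²).

layer 52 (z = 16.64 mm)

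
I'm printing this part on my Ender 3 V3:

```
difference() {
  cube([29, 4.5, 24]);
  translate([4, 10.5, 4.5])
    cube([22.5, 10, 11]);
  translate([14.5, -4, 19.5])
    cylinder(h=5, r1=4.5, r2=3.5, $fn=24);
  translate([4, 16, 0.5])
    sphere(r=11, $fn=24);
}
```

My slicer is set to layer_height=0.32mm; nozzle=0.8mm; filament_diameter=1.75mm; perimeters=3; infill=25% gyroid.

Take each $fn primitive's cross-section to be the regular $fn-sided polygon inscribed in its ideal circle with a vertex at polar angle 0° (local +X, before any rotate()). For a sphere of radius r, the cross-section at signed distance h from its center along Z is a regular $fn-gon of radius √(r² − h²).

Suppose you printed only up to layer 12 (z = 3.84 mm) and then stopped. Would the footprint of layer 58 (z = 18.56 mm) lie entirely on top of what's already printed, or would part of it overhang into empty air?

Compare the two slices. At z = 3.84: the cube (footprint 29×4.5) is included at this height (area 130.50 mm²); the cube at (4, 10.5) does not reach this height (z outside [4.5, 15.5]); the cone at (14.5, -4) does not reach this height (z outside [19.5, 24.5]); the r=11 sphere at (4, 16) slices to a regular 24-gon of circumradius 10.481 (√(r²−h²) with h=3.34 from center) (area = (24/2)·10.481²·sin(360°/24) = 341.16 mm²); After the difference (first − rest): starting from the 29×4.5 cube (130.50 mm²), the r=11 sphere at (4, 16) misses the remaining region (no effect) — area = 130.50 mm². At z = 18.56: the cube is present — its section is the full 29×4.5 rectangle (area 130.50 mm²); the cube at (4, 10.5) is not intersected at this z (z outside [4.5, 15.5]); the cone at (14.5, -4) is not intersected at this z (z outside [19.5, 24.5]); the sphere at (4, 16) is absent (|z−center|=18.060 > r=11); After the difference (first − rest): none of the subtracted shapes is present at this height, so the 29×4.5 cube is unchanged — area = 130.50 mm². Checking containment: the cross-section at z = 18.56 is a subset of the cross-section at z = 3.84.

entirely on top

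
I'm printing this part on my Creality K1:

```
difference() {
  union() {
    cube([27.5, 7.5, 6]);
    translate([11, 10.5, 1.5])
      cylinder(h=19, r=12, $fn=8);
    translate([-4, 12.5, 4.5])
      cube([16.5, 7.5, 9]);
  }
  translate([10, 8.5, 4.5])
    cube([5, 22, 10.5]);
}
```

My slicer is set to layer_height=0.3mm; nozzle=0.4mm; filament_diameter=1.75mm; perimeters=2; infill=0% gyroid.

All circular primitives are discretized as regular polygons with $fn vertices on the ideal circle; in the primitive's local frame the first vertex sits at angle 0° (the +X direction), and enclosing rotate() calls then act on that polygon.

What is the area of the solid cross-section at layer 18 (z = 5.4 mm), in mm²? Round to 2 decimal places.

458.51 mm²

At z = 5.4 mm: the cube is present — its section is the full 27.5×7.5 rectangle (area 206.25 mm²); the r=12 cylinder at (11, 10.5) gives a regular 8-gon of circumradius 12 (constant along its height) (area = (8/2)·12.000²·sin(360°/8) = 407.29 mm²); the cube at (-4, 12.5) is present — its section is the full 16.5×7.5 rectangle (area 123.75 mm²); Combining (union): the regions partially overlap — summed areas 737.29 mm² minus the doubly-counted overlap 212.30 mm² gives 524.99 mm² — area = 524.99 mm²; the cube at (10, 8.5) (footprint 5×22) is included at this height (area 110.00 mm²); Subtracting the remaining from the first: starting from that combined region (524.99 mm²), the 5×22 cube at (10, 8.5) partially overlaps it — only the 66.48 mm² overlap (of its 110.00 mm²) is removed, clipping the outline — area = 458.51 mm². Overall, the cross-section is a single solid region. Net area = 458.51 mm².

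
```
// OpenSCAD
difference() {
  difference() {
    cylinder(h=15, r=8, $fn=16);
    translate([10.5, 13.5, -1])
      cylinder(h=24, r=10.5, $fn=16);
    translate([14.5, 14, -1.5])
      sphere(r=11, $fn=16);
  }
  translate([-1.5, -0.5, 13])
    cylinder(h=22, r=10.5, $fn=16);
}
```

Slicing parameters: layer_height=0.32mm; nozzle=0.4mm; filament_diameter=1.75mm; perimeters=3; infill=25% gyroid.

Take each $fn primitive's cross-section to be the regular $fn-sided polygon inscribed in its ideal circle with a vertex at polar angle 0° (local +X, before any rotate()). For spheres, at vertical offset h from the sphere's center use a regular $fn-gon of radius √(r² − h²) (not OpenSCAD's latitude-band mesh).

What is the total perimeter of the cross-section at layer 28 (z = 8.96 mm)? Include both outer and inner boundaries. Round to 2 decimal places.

At z = 8.96 mm: the r=8 cylinder contributes a regular 16-gon of circumradius 8 (perimeter = 2·16·8.000·sin(180°/16) = 49.94 mm); the r=10.5 cylinder at (10.5, 13.5) gives a regular 16-gon of circumradius 10.5 (constant along its height) (perimeter = 2·16·10.500·sin(180°/16) = 65.55 mm); the r=11 sphere at (14.5, 14) contributes a regular 16-gon of circumradius √(11²−10.46²) = 3.404 (perimeter = 2·16·3.404·sin(180°/16) = 21.25 mm); Taking the first minus the rest: starting from the r=8 cylinder, the r=10.5 cylinder at (10.5, 13.5) partially overlaps it — only the 4.98 mm² overlap (of its 337.53 mm²) is removed, clipping the outline; the r=11 sphere at (14.5, 14) misses the remaining region (no effect) — boundary = 49.86 mm; the cylinder at (-1.5, -0.5) is absent (z outside [13, 35]); Subtracting the remaining from the first: none of the subtracted shapes is present at this height, so the result so far is unchanged — boundary = 49.86 mm. Overall, the cross-section is a single solid region. Total boundary length (outer) = 49.86 mm.

49.86 mm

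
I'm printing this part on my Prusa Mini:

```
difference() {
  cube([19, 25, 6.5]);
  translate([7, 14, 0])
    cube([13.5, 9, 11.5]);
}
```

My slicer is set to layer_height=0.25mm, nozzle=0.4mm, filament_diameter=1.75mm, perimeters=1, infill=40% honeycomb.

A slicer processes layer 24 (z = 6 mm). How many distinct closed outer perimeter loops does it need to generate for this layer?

1

At z = 6 mm: the 19×25 cube contributes its full rectangle; the cube at (7, 14) is present — its section is the full 13.5×9 rectangle; After the difference (first − rest): starting from the 19×25 cube, the 13.5×9 cube at (7, 14) partially overlaps it — only the 108.00 mm² overlap (of its 121.50 mm²) is removed, clipping the outline — 1 connected region. The result has 1 disconnected region.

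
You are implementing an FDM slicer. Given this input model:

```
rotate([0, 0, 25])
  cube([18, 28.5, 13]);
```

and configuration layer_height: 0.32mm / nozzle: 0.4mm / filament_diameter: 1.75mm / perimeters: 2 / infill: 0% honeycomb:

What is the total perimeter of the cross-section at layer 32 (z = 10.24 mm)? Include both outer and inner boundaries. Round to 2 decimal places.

93.00 mm

At z = 10.24 mm: the 18×28.5 cube contributes its full rectangle (perimeter 93.00 mm); (whole slice rotated 25° about Z — lengths, areas and connectivity unchanged). Overall, the cross-section is a single solid region. Total boundary length (outer) = 93.00 mm.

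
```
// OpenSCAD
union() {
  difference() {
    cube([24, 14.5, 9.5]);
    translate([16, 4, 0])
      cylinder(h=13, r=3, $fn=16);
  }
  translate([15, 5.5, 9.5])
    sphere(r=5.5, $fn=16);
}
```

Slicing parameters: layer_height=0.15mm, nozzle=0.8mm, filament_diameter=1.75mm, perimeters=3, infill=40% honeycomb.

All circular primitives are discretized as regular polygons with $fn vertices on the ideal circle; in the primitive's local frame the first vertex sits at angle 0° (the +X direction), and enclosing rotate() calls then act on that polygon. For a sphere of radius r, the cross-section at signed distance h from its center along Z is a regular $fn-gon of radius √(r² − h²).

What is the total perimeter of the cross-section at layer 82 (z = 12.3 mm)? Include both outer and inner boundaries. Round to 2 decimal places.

At z = 12.3 mm: the cube is not intersected at this z (z outside [0, 9.5]); the r=3 cylinder at (16, 4) gives a regular 16-gon of circumradius 3 (constant along its height) (perimeter = 2·16·3.000·sin(180°/16) = 18.73 mm); Taking the first minus the rest: the first operand is absent here, so nothing remains; the r=5.5 sphere at (15, 5.5) slices to a regular 16-gon of circumradius 4.734 (√(r²−h²) with h=2.8 from center) (perimeter = 2·16·4.734·sin(180°/16) = 29.55 mm); Taking the union: only the r=5.5 sphere at (15, 5.5) is present, so the union is just that shape — boundary = 29.55 mm. Overall, the cross-section is a single solid region. Total boundary length (outer) = 29.55 mm.

29.55 mm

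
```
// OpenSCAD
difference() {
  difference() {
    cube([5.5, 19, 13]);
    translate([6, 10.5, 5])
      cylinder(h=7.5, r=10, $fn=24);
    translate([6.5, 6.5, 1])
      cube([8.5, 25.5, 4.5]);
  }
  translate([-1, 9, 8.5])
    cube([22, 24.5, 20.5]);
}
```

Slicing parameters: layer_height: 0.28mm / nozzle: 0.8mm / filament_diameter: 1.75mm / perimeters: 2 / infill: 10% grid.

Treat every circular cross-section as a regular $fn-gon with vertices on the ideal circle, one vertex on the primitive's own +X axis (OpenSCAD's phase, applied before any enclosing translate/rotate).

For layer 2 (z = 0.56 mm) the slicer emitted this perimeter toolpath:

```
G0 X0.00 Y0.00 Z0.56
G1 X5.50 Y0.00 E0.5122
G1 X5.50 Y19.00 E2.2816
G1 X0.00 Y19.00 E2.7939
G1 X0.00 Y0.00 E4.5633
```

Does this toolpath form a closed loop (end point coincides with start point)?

yes

Start point (G0): (0.00, 0.00). End point (last G1): the path returns to the start — closed.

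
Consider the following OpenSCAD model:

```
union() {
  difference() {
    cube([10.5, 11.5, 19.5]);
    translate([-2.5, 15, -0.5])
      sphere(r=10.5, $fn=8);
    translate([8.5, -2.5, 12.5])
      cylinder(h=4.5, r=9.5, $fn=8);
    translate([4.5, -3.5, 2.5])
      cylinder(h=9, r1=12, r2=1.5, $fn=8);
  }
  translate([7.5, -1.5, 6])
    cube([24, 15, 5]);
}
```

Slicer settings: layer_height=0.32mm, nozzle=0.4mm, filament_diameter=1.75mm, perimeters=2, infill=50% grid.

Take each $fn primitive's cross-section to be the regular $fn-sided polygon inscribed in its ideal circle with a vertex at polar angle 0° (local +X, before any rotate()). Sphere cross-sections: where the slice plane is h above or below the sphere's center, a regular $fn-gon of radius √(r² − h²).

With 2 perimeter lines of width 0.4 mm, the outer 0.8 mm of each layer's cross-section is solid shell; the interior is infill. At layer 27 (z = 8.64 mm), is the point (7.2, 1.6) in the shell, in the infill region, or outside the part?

At z = 8.64 mm: the cube is present — its section is the full 10.5×11.5 rectangle; the r=10.5 sphere at (-2.5, 15) slices to a regular 8-gon of circumradius 5.168 (√(r²−h²) with h=9.14 from center); the cylinder at (8.5, -2.5) is not intersected at this z (z outside [12.5, 17]); the cone at (4.5, -3.5) (r1=12→r2=1.5) has section circumradius 4.837 here — a regular 8-gon; Taking the first minus the rest: starting from the 10.5×11.5 cube, the r=10.5 sphere at (-2.5, 15) partially overlaps it — only the 0.46 mm² overlap (of its 75.55 mm²) is removed, clipping the outline; the cone at (4.5, -3.5) partially overlaps it — only the 4.31 mm² overlap (of its 66.17 mm²) is removed, clipping the outline — 1 connected region; the cube at (7.5, -1.5) is present — its section is the full 24×15 rectangle; Merging all regions: the regions partially overlap (shared area 34.49 mm²), so overlapping operands fuse into one piece — 1 connected region. Overall, the cross-section is a single solid region. The nearest boundary edge runs (7.50, 0.09)→(4.50, 1.34); distance from the point to it = 1.28 mm. The point is inside the cross-section and 1.28 mm from the nearest boundary — more than the 0.8 mm shell width (2 × 0.4), so it's in the infill interior.

infill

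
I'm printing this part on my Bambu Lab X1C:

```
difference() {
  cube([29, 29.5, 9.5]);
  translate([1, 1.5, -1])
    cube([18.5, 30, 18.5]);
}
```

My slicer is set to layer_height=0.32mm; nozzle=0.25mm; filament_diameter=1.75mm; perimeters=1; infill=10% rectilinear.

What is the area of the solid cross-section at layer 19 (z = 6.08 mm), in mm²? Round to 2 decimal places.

337.50 mm²

At z = 6.08 mm: the cube (footprint 29×29.5) is included at this height (area 855.50 mm²); the cube at (1, 1.5) is present — its section is the full 18.5×30 rectangle (area 555.00 mm²); Subtracting the remaining from the first: starting from the 29×29.5 cube (855.50 mm²), the 18.5×30 cube at (1, 1.5) partially overlaps it — only the 518.00 mm² overlap (of its 555.00 mm²) is removed, clipping the outline — area = 337.50 mm². Overall, the cross-section is a single solid region. Net area = 337.50 mm².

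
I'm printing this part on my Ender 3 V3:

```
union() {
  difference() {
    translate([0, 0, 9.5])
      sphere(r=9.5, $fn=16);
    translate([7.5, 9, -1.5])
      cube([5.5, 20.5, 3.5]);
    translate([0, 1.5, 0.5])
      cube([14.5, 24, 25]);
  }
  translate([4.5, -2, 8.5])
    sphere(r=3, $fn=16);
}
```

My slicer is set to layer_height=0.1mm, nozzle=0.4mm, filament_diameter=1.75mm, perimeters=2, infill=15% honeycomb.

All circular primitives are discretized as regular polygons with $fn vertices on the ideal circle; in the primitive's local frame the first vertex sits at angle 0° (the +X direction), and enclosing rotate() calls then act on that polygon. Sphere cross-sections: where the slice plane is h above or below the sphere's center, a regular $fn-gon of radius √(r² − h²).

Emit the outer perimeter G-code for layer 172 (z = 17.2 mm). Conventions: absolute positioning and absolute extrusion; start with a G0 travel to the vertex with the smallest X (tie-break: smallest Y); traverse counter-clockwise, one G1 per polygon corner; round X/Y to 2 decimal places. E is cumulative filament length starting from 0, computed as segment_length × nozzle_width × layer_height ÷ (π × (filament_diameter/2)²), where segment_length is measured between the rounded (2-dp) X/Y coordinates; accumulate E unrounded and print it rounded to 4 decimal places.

At z = 17.2 mm: the r=9.5 sphere slices to a regular 16-gon of circumradius 5.564 (√(r²−h²) with h=7.7 from center); the cube at (7.5, 9) does not reach this height (z outside [-1.5, 2]); the 14.5×24 cube at (0, 1.5) contributes its full rectangle; After the difference (first − rest): starting from the r=9.5 sphere, the 14.5×24 cube at (0, 1.5) partially overlaps it — only the 15.57 mm² overlap (of its 348.00 mm²) is removed, clipping the outline — 1 connected region; the sphere at (4.5, -2) is not intersected at this z (|z−center|=8.700 > r=3); Combining (union): only the result so far is present, so the union is just that shape — 1 connected region. The outline is a single polygon with 15 vertices. Extrusion per mm of travel: 0.4 × 0.1 / (π × 0.875²) = 0.016630. Accumulating E over each segment gives final E = 0.6136.

G0 X-5.56 Y0.00 Z17.20
G1 X-5.14 Y-2.13 E0.0361
G1 X-3.93 Y-3.93 E0.0722
G1 X-2.13 Y-5.14 E0.1082
G1 X0.00 Y-5.56 E0.1443
G1 X2.13 Y-5.14 E0.1805
G1 X3.93 Y-3.93 E0.2165
G1 X5.14 Y-2.13 E0.2526
G1 X5.56 Y0.00 E0.2887
G1 X5.27 Y1.50 E0.3141
G1 X0.00 Y1.50 E0.4017
G1 X0.00 Y5.56 E0.4693
G1 X-2.13 Y5.14 E0.5054
G1 X-3.93 Y3.93 E0.5414
G1 X-5.14 Y2.13 E0.5775
G1 X-5.56 Y0.00 E0.6136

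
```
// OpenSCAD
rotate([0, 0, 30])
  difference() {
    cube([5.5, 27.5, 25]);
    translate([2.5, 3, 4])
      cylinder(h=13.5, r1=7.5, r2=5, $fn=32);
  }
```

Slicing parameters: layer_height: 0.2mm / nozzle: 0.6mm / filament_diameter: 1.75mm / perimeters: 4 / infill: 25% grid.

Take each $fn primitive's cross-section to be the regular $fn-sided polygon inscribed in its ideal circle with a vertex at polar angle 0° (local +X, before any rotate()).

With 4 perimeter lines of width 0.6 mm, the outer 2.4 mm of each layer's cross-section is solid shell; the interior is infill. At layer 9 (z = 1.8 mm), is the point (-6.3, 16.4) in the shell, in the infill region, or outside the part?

infill

At z = 1.8 mm: the cube (footprint 5.5×27.5) is included at this height; the cone at (2.5, 3) is absent (z outside [4, 17.5]); After the difference (first − rest): none of the subtracted shapes is present at this height, so the 5.5×27.5 cube is unchanged — 1 connected region; (whole slice rotated 30° about Z — lengths, areas and connectivity unchanged). Overall, the cross-section is a single solid region. Undo the 30° rotation: the query point maps to (2.744, 17.353) in the un-rotated model frame. The nearest boundary edge runs (0.00, 27.50)→(0.00, 0.00); distance from the point to it = 2.74 mm. The point is inside the cross-section and 2.74 mm from the nearest boundary — more than the 2.4 mm shell width (4 × 0.6), so it's in the infill interior.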